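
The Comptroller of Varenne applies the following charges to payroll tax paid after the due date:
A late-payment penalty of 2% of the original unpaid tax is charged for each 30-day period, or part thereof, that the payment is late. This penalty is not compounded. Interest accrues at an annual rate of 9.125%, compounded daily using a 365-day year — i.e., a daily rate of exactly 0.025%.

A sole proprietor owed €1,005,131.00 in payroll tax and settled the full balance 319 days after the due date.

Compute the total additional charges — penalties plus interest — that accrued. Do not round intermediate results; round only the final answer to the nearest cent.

Penalty periods: ⌈319/30⌉ = 11; penalty = 11 × 2% × €1,005,131.00 = €221,128.82
Interest: €1,005,131.00 × ((1 + 0.00025)^319 − 1) = €1,005,131.00 × 0.08300549… = €83,431.3864…
Penalties + interest = €221,128.8200 + €83,431.3864… = €304,560.21

€304,560.21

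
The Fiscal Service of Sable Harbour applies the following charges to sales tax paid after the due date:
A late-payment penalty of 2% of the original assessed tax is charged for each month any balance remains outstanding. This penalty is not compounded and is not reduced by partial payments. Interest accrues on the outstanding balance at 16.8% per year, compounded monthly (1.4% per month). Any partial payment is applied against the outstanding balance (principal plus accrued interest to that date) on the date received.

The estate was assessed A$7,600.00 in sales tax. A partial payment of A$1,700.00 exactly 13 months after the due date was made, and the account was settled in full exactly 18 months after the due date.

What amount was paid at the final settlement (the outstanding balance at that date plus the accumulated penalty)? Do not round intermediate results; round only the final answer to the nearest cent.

A$10,674.68

Balance at month 13: A$7,600.0000 × (1 + 0.014)^13 = A$9,105.5673…
After A$1,700.00 payment: A$9,105.5673… − A$1,700.00 = A$7,405.5673…
Balance at month 18: A$7,405.5673… × (1 + 0.014)^5 = A$7,938.6765…
Penalty: 18 × 2% × A$7,600.00 = A$2,736.00
Final settlement = outstanding balance + penalty = A$7,938.6765… + A$2,736.00 = A$10,674.68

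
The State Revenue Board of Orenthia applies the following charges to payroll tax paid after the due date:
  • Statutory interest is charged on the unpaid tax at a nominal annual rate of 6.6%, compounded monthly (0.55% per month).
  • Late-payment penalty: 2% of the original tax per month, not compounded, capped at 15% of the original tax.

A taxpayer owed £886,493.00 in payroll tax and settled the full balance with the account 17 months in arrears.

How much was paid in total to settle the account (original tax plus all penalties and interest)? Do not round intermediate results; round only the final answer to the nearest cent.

£1,106,103.33

Penalty (uncapped): 17 × 2% × £886,493.00 = £301,407.62; cap = 15% × £886,493.00 = £132,973.95 → penalty = £132,973.95
Interest: £886,493.00 × ((1 + 0.0055)^17 − 1) = £886,493.00 × 0.0977293… = £86,636.3796…
Total = £886,493.00 + £132,973.9500 + £86,636.3796… = £1,106,103.33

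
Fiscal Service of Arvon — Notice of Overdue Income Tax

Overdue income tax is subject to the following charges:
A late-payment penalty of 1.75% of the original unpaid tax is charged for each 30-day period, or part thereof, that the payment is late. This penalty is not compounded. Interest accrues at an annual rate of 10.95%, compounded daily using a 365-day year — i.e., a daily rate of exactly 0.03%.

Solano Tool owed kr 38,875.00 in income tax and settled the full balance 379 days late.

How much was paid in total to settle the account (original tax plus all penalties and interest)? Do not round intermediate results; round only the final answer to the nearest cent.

Penalty periods: ⌈379/30⌉ = 13; penalty = 13 × 1.75% × kr 38,875.00 = kr 8,844.06…
Interest: kr 38,875.00 × ((1 + 0.0003)^379 − 1) = kr 38,875.00 × 0.12039684… = kr 4,680.4273…
Total = kr 38,875.00 + kr 8,844.0625 + kr 4,680.4273… = kr 52,399.49

kr 52,399.49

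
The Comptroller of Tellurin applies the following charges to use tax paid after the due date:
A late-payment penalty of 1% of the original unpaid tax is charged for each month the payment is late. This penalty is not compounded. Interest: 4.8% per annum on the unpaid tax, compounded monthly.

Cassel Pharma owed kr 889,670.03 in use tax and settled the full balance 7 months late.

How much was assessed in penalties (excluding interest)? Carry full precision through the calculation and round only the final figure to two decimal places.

Late-payment penalty = 1% × kr 889,670.03 × 7 mo = kr 62,276.90…

kr 62,276.90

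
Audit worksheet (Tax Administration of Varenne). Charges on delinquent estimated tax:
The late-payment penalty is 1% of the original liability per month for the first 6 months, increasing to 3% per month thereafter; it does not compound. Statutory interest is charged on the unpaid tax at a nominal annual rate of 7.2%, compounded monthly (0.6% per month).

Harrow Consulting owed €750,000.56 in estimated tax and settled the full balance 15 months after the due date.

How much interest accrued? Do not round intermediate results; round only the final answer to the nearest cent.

Interest: €750,000.56 × ((1 + 0.006)^15 − 1) = €750,000.56 × 0.0938801… = €70,410.1070…

€70,410.11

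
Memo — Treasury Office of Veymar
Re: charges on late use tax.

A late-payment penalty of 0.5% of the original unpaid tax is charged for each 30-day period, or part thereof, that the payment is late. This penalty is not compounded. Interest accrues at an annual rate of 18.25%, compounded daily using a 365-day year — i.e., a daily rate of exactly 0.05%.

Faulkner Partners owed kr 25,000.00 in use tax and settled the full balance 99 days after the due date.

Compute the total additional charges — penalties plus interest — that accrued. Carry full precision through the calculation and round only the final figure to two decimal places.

kr 1,768.31

Penalty periods: ⌈99/30⌉ = 4; penalty = 4 × 0.5% × kr 25,000.00 = kr 500.00
Interest: kr 25,000.00 × ((1 + 0.0005)^99 − 1) = kr 25,000.00 × 0.05073259… = kr 1,268.3148…
Penalties + interest = kr 500.0000 + kr 1,268.3148… = kr 1,768.31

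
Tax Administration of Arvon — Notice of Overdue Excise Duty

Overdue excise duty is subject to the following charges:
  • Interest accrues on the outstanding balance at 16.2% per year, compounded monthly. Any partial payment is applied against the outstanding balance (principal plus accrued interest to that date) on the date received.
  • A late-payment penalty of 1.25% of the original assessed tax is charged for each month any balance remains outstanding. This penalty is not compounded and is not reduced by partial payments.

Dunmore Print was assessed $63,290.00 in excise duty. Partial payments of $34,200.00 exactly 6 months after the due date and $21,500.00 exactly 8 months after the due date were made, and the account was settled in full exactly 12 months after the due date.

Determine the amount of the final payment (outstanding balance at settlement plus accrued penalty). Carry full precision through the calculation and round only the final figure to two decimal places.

$24,082.97

Monthly rate = 16.2% ÷ 12 = 1.35%
Balance at month 6: $63,290.0000 × (1 + 0.0135)^6 = $68,592.6551…
After $34,200.00 payment: $68,592.6551… − $34,200.00 = $34,392.6551…
Balance at month 8: $34,392.6551… × (1 + 0.0135)^2 = $35,327.5248…
After $21,500.00 payment: $35,327.5248… − $21,500.00 = $13,827.5248…
Balance at month 12: $13,827.5248… × (1 + 0.0135)^4 = $14,589.4681…
Penalty: 12 × 1.25% × $63,290.00 = $9,493.50
Final settlement = outstanding balance + penalty = $14,589.4681… + $9,493.50 = $24,082.97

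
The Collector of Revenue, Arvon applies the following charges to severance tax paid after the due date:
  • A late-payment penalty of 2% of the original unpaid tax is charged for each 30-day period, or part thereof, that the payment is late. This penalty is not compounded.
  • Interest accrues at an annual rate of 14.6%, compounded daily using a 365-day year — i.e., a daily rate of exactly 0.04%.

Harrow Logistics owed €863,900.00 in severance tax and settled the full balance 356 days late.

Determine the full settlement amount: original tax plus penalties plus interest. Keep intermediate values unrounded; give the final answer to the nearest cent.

Penalty periods: ⌈356/30⌉ = 12; penalty = 12 × 2% × €863,900.00 = €207,336.00
Interest: €863,900.00 × ((1 + 0.0004)^356 − 1) = €863,900.00 × 0.15300494… = €132,180.9695…
Total = €863,900.00 + €207,336.0000 + €132,180.9695… = €1,203,416.97

€1,203,416.97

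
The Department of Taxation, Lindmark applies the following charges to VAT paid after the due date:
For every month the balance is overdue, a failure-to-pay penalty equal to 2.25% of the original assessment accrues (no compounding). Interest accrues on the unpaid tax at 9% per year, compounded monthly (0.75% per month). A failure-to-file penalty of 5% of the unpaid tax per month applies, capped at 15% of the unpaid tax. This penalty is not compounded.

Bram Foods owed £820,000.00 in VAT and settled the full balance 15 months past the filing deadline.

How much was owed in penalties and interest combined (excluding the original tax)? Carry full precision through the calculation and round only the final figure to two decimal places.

£497,004.13

Failure-to-file: 15 × 5% × £820,000.00 = £615,000.00, capped at 15% × £820,000.00 = £123,000.00
Failure-to-pay penalty: 15 × 2.25% × £820,000.00 = £276,750.00
Interest: £820,000.00 × ((1 + 0.0075)^15 − 1) = £820,000.00 × 0.1186026… = £97,254.1273…
Penalties + interest = £399,750.0000 + £97,254.1273… = £497,004.13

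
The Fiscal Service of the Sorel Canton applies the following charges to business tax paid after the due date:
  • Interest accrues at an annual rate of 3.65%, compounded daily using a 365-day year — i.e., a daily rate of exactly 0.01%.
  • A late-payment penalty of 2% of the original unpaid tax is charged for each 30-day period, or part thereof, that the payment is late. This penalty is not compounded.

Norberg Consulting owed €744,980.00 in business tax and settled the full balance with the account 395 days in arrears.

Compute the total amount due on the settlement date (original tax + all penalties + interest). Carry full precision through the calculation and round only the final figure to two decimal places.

Penalty periods: ⌈395/30⌉ = 14; penalty = 14 × 2% × €744,980.00 = €208,594.40
Interest: €744,980.00 × ((1 + 0.0001)^395 − 1) = €744,980.00 × 0.04028844… = €30,014.0853…
Total = €744,980.00 + €208,594.4000 + €30,014.0853… = €983,588.49

€983,588.49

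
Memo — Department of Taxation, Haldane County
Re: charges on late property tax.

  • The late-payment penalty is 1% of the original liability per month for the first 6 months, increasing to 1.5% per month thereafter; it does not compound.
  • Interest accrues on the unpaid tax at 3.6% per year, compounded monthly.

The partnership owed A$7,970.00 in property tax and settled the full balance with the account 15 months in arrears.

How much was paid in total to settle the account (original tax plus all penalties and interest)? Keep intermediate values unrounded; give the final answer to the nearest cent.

Penalty, months 1–6: 6 × 1% × A$7,970.00 = A$478.20
Penalty, months 7–15: 9 × 1.5% × A$7,970.00 = A$1,075.95
Interest (3.6%/yr ÷ 12 = 0.3%/month): A$7,970.00 × ((1 + 0.003)^15 − 1) = A$366.2804…
Total = A$7,970.00 + A$1,554.1500 + A$366.2804… = A$9,890.43

A$9,890.43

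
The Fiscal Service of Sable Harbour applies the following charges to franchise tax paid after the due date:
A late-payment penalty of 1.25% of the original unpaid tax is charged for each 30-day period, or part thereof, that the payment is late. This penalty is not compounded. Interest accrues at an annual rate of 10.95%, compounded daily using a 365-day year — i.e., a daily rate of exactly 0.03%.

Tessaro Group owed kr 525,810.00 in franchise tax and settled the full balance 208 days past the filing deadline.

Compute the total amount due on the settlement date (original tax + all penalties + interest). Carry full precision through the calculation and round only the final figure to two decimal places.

Penalty periods: ⌈208/30⌉ = 7; penalty = 7 × 1.25% × kr 525,810.00 = kr 46,008.38…
Interest: kr 525,810.00 × ((1 + 0.0003)^208 − 1) = kr 525,810.00 × 0.06437805… = kr 33,850.6247…
Total = kr 525,810.00 + kr 46,008.3750 + kr 33,850.6247… = kr 605,669.00

kr 605,669.00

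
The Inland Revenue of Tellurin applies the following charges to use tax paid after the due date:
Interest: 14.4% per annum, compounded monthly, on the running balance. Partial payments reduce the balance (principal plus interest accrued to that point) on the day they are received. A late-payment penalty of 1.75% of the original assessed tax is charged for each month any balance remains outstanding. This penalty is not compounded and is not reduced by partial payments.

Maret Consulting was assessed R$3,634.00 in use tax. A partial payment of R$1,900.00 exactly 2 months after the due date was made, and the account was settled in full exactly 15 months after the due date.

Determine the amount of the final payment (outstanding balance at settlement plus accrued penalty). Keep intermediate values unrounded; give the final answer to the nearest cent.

Monthly rate = 14.4% ÷ 12 = 1.2%
Balance at month 2: R$3,634.0000 × (1 + 0.012)^2 = R$3,721.7393…
After R$1,900.00 payment: R$3,721.7393… − R$1,900.00 = R$1,821.7393…
Balance at month 15: R$1,821.7393… × (1 + 0.012)^13 = R$2,127.3203…
Penalty: 15 × 1.75% × R$3,634.00 = R$953.93…
Final settlement = outstanding balance + penalty = R$2,127.3203… + R$953.93… = R$3,081.25

R$3,081.25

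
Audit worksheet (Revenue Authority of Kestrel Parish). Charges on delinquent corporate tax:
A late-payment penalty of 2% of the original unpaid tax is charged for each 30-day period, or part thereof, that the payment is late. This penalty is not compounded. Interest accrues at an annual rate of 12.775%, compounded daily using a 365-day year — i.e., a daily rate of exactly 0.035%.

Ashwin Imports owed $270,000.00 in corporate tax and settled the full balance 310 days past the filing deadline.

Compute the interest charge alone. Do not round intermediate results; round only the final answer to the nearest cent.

$30,937.61

Interest: $270,000.00 × ((1 + 0.00035)^310 − 1) = $270,000.00 × 0.11458375… = $30,937.6125…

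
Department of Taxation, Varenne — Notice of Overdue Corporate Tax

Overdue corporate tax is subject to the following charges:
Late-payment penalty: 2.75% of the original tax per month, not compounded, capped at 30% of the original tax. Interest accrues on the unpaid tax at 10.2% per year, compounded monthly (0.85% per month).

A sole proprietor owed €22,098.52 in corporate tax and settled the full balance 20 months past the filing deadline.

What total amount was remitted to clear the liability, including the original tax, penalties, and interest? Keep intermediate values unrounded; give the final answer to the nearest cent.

€32,804.23

Penalty (uncapped): 20 × 2.75% × €22,098.52 = €12,154.19…; cap = 30% × €22,098.52 = €6,629.56… → penalty = €6,629.56…
Interest: €22,098.52 × ((1 + 0.0085)^20 − 1) = €22,098.52 × 0.1844536… = €4,076.1515…
Total = €22,098.52 + €6,629.5560 + €4,076.1515… = €32,804.23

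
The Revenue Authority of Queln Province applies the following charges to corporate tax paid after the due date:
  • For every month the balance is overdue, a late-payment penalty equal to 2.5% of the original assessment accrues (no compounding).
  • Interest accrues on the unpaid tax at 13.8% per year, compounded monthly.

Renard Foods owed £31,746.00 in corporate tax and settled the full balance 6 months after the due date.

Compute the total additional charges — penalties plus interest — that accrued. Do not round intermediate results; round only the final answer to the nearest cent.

£7,016.32

Late-payment penalty: 6 × 2.5% × £31,746.00 = £4,761.90
Interest (13.8%/yr ÷ 12 = 1.15%/month): £31,746.00 × ((1 + 0.0115)^6 − 1) = £2,254.4241…
Penalties + interest = £4,761.9000 + £2,254.4241… = £7,016.32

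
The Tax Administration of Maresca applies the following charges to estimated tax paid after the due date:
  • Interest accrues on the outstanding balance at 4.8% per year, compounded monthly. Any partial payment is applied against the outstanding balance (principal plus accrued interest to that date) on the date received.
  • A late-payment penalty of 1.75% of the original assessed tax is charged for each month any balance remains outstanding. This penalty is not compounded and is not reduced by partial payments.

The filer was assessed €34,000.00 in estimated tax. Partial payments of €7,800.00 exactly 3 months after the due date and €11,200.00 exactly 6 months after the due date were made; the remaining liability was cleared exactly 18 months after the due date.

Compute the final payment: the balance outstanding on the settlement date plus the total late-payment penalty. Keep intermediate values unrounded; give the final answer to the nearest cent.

Monthly rate = 4.8% ÷ 12 = 0.4%
Balance at month 3: €34,000.0000 × (1 + 0.004)^3 = €34,409.6342…
After €7,800.00 payment: €34,409.6342… − €7,800.00 = €26,609.6342…
Balance at month 6: €26,609.6342… × (1 + 0.004)^3 = €26,930.2288…
After €11,200.00 payment: €26,930.2288… − €11,200.00 = €15,730.2288…
Balance at month 18: €15,730.2288… × (1 + 0.004)^12 = €16,502.1143…
Penalty: 18 × 1.75% × €34,000.00 = €10,710.00
Final settlement = outstanding balance + penalty = €16,502.1143… + €10,710.00 = €27,212.11

€27,212.11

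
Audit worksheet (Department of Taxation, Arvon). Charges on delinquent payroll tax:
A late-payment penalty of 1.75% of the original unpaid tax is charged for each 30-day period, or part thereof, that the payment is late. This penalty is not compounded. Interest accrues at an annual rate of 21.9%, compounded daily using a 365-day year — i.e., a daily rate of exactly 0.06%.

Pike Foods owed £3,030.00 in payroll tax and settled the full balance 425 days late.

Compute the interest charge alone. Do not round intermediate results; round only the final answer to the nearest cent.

Interest: £3,030.00 × ((1 + 0.0006)^425 − 1) = £3,030.00 × 0.29036294… = £879.7997…

£879.80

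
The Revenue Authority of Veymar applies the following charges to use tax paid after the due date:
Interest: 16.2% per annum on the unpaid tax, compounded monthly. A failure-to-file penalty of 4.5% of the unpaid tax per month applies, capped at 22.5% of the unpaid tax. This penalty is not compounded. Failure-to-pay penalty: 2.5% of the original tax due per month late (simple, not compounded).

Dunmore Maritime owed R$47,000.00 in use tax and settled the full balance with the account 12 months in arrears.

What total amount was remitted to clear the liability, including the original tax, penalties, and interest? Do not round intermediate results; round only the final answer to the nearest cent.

Failure-to-file: 12 × 4.5% × R$47,000.00 = R$25,380.00, capped at 22.5% × R$47,000.00 = R$10,575.00
Failure-to-pay penalty: 12 × 2.5% × R$47,000.00 = R$14,100.00
Interest (16.2%/yr ÷ 12 = 1.35%/month): R$47,000.00 × ((1 + 0.0135)^12 − 1) = R$8,205.5695…
Total = R$47,000.00 + R$24,675.0000 + R$8,205.5695… = R$79,880.57

R$79,880.57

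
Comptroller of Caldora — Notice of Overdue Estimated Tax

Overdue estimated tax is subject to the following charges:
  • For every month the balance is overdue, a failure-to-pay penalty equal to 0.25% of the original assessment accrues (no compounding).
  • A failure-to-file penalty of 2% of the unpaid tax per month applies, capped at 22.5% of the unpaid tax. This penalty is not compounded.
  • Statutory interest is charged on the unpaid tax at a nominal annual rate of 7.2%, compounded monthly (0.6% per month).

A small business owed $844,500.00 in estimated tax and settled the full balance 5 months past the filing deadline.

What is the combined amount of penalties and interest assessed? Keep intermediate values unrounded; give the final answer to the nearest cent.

$120,647.10

Failure-to-file: 5 × 2% × $844,500.00 = $84,450.00 (under the 22.5% cap)
Failure-to-pay penalty = 0.25% × $844,500.00 × 5 mo = $10,556.25
Interest: $844,500.00 × ((1 + 0.006)^5 − 1) = $844,500.00 × 0.0303622… = $25,640.8496…
Penalties + interest = $95,006.2500 + $25,640.8496… = $120,647.10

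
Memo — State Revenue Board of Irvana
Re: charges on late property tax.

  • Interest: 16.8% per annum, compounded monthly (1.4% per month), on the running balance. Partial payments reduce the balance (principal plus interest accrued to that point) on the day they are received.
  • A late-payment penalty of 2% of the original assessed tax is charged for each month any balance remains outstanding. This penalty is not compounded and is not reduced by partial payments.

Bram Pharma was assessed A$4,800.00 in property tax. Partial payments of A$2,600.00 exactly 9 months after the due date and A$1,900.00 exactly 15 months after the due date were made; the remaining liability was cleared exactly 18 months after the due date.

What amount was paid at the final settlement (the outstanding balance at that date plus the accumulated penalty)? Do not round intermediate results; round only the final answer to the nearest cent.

A$2,965.40

Balance at month 9: A$4,800.0000 × (1 + 0.014)^9 = A$5,439.7987…
After A$2,600.00 payment: A$5,439.7987… − A$2,600.00 = A$2,839.7987…
Balance at month 15: A$2,839.7987… × (1 + 0.014)^6 = A$3,086.8483…
After A$1,900.00 payment: A$3,086.8483… − A$1,900.00 = A$1,186.8483…
Balance at month 18: A$1,186.8483… × (1 + 0.014)^3 = A$1,237.3971…
Penalty: 18 × 2% × A$4,800.00 = A$1,728.00
Final settlement = outstanding balance + penalty = A$1,237.3971… + A$1,728.00 = A$2,965.40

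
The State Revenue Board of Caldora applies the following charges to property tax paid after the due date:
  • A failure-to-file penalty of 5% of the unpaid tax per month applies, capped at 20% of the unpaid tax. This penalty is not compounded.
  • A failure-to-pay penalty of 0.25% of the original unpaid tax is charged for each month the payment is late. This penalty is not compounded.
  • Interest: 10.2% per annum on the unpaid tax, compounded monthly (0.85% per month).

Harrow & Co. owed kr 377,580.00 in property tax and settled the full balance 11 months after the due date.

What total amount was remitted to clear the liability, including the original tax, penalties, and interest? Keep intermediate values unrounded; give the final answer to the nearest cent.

Failure-to-file: 11 × 5% × kr 377,580.00 = kr 207,669.00, capped at 20% × kr 377,580.00 = kr 75,516.00
Failure-to-pay penalty = 0.25% × kr 377,580.00 × 11 mo = kr 10,383.45
Interest: kr 377,580.00 × ((1 + 0.0085)^11 − 1) = kr 377,580.00 × 0.0975768… = kr 36,843.0572…
Total = kr 377,580.00 + kr 85,899.4500 + kr 36,843.0572… = kr 500,322.51

kr 500,322.51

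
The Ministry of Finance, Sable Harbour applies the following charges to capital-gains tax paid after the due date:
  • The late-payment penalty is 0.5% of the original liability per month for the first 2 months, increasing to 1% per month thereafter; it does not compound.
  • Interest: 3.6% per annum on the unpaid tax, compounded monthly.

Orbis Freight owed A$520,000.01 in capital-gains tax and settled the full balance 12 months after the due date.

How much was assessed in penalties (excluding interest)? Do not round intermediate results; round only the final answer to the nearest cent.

A$57,200.00

Penalty, months 1–2: 2 × 0.5% × A$520,000.01 = A$5,200.00…
Penalty, months 3–12: 10 × 1% × A$520,000.01 = A$52,000.00…
Total penalty = A$5,200.00… + A$52,000.00… = A$57,200.00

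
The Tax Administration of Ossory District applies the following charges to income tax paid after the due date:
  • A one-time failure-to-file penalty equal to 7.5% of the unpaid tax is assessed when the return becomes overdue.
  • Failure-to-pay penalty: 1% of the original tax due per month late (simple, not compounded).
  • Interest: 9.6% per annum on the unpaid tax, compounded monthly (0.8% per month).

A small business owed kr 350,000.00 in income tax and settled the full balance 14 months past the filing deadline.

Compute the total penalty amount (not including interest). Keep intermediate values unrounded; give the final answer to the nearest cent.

Failure-to-file penalty: 7.5% × kr 350,000.00 = kr 26,250.00
Failure-to-pay penalty = 1% × kr 350,000.00 × 14 mo = kr 49,000.00
Total penalty = kr 26,250.00 + kr 49,000.00 = kr 75,250.00

kr 75,250.00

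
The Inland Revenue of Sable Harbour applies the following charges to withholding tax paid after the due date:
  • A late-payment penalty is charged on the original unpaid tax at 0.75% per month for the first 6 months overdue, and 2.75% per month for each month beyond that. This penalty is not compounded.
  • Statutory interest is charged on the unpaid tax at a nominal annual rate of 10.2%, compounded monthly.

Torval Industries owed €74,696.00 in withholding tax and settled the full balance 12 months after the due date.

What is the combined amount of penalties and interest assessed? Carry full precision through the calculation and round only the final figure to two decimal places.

€23,671.63

Penalty, months 1–6: 6 × 0.75% × €74,696.00 = €3,361.32
Penalty, months 7–12: 6 × 2.75% × €74,696.00 = €12,324.84
Interest (10.2%/yr ÷ 12 = 0.85%/month): €74,696.00 × ((1 + 0.0085)^12 − 1) = €7,985.4675…
Penalties + interest = €15,686.1600 + €7,985.4675… = €23,671.63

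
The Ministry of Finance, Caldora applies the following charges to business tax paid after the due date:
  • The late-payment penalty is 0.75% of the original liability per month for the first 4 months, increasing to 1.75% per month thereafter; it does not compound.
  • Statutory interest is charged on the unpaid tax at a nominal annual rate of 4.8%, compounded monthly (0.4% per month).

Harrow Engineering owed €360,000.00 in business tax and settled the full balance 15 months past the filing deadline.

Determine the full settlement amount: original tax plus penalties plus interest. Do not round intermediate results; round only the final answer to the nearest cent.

€462,315.41

Penalty, months 1–4: 4 × 0.75% × €360,000.00 = €10,800.00
Penalty, months 5–15: 11 × 1.75% × €360,000.00 = €69,300.00
Interest: €360,000.00 × ((1 + 0.004)^15 − 1) = €360,000.00 × 0.0617095… = €22,215.4101…
Total = €360,000.00 + €80,100.0000 + €22,215.4101… = €462,315.41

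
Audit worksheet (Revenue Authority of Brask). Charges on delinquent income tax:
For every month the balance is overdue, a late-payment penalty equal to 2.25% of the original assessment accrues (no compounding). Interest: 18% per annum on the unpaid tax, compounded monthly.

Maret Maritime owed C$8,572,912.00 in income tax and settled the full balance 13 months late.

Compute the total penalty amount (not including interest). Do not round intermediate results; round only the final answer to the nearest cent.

C$2,507,576.76

Late-payment penalty: 13 × 2.25% × C$8,572,912.00 = C$2,507,576.76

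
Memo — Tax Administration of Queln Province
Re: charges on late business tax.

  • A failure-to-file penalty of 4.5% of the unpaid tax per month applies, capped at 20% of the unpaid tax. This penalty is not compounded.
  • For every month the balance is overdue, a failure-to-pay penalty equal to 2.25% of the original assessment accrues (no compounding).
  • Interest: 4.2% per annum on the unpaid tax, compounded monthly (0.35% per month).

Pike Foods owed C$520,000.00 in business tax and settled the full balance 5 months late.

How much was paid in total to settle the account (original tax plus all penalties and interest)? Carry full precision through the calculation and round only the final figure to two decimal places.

C$691,663.92

Failure-to-file: 5 × 4.5% × C$520,000.00 = C$117,000.00, capped at 20% × C$520,000.00 = C$104,000.00
Failure-to-pay penalty = 2.25% × C$520,000.00 × 5 mo = C$58,500.00
Interest: C$520,000.00 × ((1 + 0.0035)^5 − 1) = C$520,000.00 × 0.0176229… = C$9,163.9233…
Total = C$520,000.00 + C$162,500.0000 + C$9,163.9233… = C$691,663.92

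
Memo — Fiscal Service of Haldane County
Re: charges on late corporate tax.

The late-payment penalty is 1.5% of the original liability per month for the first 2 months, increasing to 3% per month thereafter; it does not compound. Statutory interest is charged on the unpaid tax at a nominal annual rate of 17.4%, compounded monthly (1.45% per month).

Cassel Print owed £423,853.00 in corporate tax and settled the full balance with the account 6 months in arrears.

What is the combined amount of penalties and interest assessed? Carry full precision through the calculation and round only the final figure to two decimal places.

£101,816.01

Penalty, months 1–2: 2 × 1.5% × £423,853.00 = £12,715.59
Penalty, months 3–6: 4 × 3% × £423,853.00 = £50,862.36
Interest: £423,853.00 × ((1 + 0.0145)^6 − 1) = £423,853.00 × 0.0902154… = £38,238.0635…
Penalties + interest = £63,577.9500 + £38,238.0635… = £101,816.01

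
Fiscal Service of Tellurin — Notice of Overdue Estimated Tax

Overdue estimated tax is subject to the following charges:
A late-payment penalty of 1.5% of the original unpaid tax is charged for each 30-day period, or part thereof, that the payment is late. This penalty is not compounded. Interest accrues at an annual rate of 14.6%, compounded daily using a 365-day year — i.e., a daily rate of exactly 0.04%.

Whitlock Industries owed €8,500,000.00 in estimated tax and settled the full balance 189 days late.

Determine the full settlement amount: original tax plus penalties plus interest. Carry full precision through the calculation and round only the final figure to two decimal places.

€10,059,875.57

Penalty periods: ⌈189/30⌉ = 7; penalty = 7 × 1.5% × €8,500,000.00 = €892,500.00
Interest: €8,500,000.00 × ((1 + 0.0004)^189 − 1) = €8,500,000.00 × 0.07851477… = €667,375.5664…
Total = €8,500,000.00 + €892,500.0000 + €667,375.5664… = €10,059,875.57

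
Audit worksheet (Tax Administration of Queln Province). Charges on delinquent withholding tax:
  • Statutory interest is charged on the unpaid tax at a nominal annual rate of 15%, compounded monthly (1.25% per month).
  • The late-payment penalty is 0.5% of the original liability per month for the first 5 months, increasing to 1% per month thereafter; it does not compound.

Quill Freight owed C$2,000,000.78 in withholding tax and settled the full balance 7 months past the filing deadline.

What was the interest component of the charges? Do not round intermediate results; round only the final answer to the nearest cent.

Interest: C$2,000,000.78 × ((1 + 0.0125)^7 − 1) = C$2,000,000.78 × 0.0908505… = C$181,701.0115…

C$181,701.01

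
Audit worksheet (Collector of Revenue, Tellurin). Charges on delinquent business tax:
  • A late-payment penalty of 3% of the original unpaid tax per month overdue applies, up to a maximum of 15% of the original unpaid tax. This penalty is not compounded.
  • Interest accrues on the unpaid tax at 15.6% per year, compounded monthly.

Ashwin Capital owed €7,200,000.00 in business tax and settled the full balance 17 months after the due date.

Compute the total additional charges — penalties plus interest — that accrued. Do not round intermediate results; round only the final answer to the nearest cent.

Penalty (uncapped): 17 × 3% × €7,200,000.00 = €3,672,000.00; cap = 15% × €7,200,000.00 = €1,080,000.00 → penalty = €1,080,000.00
Interest (15.6%/yr ÷ 12 = 1.3%/month): €7,200,000.00 × ((1 + 0.013)^17 − 1) = €1,767,947.7148…
Penalties + interest = €1,080,000.0000 + €1,767,947.7148… = €2,847,947.71

€2,847,947.71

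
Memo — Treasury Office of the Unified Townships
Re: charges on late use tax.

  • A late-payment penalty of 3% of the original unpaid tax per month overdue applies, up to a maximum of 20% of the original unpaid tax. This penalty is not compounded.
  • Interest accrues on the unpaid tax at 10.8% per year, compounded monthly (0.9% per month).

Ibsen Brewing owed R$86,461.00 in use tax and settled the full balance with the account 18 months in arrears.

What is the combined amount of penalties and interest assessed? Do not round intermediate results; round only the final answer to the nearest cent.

Penalty (uncapped): 18 × 3% × R$86,461.00 = R$46,688.94; cap = 20% × R$86,461.00 = R$17,292.20 → penalty = R$17,292.20
Interest: R$86,461.00 × ((1 + 0.009)^18 − 1) = R$86,461.00 × 0.1750085… = R$15,131.4062…
Penalties + interest = R$17,292.2000 + R$15,131.4062… = R$32,423.61

R$32,423.61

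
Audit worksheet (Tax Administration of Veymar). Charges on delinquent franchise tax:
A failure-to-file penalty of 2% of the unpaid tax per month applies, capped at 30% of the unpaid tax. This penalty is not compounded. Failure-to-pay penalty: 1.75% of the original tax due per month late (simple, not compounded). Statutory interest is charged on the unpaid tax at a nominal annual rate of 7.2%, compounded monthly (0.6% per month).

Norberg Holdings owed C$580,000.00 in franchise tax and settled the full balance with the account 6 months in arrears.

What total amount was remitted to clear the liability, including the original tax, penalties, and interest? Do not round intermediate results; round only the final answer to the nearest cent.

Failure-to-file: 6 × 2% × C$580,000.00 = C$69,600.00 (under the 30% cap)
Failure-to-pay penalty = 1.75% × C$580,000.00 × 6 mo = C$60,900.00
Interest: C$580,000.00 × ((1 + 0.006)^6 − 1) = C$580,000.00 × 0.0365443… = C$21,195.7169…
Total = C$580,000.00 + C$130,500.0000 + C$21,195.7169… = C$731,695.72

C$731,695.72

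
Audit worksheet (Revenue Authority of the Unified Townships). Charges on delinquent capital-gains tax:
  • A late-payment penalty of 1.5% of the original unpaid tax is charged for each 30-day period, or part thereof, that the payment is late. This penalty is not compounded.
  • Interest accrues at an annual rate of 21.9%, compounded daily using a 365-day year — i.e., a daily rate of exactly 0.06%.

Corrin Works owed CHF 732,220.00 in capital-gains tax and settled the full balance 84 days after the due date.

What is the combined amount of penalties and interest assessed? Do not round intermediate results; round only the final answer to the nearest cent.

Penalty periods: ⌈84/30⌉ = 3; penalty = 3 × 1.5% × CHF 732,220.00 = CHF 32,949.90
Interest: CHF 732,220.00 × ((1 + 0.0006)^84 − 1) = CHF 732,220.00 × 0.05167579… = CHF 37,838.0498…
Penalties + interest = CHF 32,949.9000 + CHF 37,838.0498… = CHF 70,787.95

CHF 70,787.95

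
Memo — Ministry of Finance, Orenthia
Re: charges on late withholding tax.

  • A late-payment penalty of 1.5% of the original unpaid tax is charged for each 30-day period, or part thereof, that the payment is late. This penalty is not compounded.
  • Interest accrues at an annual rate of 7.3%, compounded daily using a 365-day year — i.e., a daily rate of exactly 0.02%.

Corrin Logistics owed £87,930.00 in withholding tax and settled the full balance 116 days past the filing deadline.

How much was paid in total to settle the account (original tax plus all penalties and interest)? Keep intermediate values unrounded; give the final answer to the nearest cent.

£95,269.42

Penalty periods: ⌈116/30⌉ = 4; penalty = 4 × 1.5% × £87,930.00 = £5,275.80
Interest: £87,930.00 × ((1 + 0.0002)^116 − 1) = £87,930.00 × 0.02346884… = £2,063.6150…
Total = £87,930.00 + £5,275.8000 + £2,063.6150… = £95,269.42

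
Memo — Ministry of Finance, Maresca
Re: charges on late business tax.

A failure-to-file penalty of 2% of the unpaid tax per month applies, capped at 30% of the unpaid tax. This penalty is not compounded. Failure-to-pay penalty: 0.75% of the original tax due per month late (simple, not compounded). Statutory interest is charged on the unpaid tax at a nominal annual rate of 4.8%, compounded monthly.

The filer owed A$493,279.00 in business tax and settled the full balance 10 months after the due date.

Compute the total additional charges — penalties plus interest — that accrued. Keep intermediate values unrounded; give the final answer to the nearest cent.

Failure-to-file: 10 × 2% × A$493,279.00 = A$98,655.80 (under the 30% cap)
Failure-to-pay penalty: 10 × 0.75% × A$493,279.00 = A$36,995.93…
Interest (4.8%/yr ÷ 12 = 0.4%/month): A$493,279.00 × ((1 + 0.004)^10 − 1) = A$20,090.1359…
Penalties + interest = A$135,651.7250 + A$20,090.1359… = A$155,741.86

A$155,741.86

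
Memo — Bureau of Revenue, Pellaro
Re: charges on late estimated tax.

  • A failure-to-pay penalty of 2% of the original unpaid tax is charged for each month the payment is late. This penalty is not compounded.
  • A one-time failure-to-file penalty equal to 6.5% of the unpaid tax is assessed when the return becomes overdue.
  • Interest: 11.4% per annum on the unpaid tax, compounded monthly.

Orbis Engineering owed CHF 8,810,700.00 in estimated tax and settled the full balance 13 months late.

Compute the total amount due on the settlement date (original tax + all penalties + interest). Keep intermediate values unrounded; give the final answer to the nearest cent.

Failure-to-file penalty: 6.5% × CHF 8,810,700.00 = CHF 572,695.50
Failure-to-pay penalty = 2% × CHF 8,810,700.00 × 13 mo = CHF 2,290,782.00
Interest (11.4%/yr ÷ 12 = 0.95%/month): CHF 8,810,700.00 × ((1 + 0.0095)^13 − 1) = CHF 1,152,357.0375…
Total = CHF 8,810,700.00 + CHF 2,863,477.5000 + CHF 1,152,357.0375… = CHF 12,826,534.54

CHF 12,826,534.54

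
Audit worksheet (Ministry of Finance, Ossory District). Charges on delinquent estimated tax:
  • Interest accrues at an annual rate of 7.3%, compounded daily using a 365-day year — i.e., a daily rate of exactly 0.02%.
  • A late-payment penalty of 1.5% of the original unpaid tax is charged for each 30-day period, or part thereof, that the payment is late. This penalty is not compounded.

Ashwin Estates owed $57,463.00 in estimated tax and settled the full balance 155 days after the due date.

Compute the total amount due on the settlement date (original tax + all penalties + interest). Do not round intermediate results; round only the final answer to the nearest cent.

$64,443.74

Penalty periods: ⌈155/30⌉ = 6; penalty = 6 × 1.5% × $57,463.00 = $5,171.67
Interest: $57,463.00 × ((1 + 0.0002)^155 − 1) = $57,463.00 × 0.03148231… = $1,809.0678…
Total = $57,463.00 + $5,171.6700 + $1,809.0678… = $64,443.74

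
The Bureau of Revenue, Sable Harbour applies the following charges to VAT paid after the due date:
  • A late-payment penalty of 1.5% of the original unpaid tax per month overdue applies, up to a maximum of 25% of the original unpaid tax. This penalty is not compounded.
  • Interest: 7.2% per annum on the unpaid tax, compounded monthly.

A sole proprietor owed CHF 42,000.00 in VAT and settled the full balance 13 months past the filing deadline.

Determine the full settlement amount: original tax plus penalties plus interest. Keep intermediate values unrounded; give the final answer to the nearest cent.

CHF 53,586.57

Penalty: 13 × 1.5% × CHF 42,000.00 = CHF 8,190.00 (below the 25% cap of CHF 10,500.00)
Interest (7.2%/yr ÷ 12 = 0.6%/month): CHF 42,000.00 × ((1 + 0.006)^13 − 1) = CHF 3,396.5699…
Total = CHF 42,000.00 + CHF 8,190.0000 + CHF 3,396.5699… = CHF 53,586.57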